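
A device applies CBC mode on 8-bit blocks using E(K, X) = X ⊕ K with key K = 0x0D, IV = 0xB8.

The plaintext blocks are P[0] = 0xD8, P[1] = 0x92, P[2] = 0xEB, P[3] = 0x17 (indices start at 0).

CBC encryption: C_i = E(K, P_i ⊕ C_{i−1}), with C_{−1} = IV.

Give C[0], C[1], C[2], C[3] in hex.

C[0] = 0x6D, C[1] = 0xF2, C[2] = 0x14, C[3] = 0x0E

C[0]: P[0] ⊕ 0xB8 = 0x60; E(K, 0x60) = 0x6D.
C[1]: P[1] ⊕ 0x6D = 0xFF; E(K, 0xFF) = 0xF2.
C[2]: P[2] ⊕ 0xF2 = 0x19; E(K, 0x19) = 0x14.
C[3]: P[3] ⊕ 0x14 = 0x03; E(K, 0x03) = 0x0E.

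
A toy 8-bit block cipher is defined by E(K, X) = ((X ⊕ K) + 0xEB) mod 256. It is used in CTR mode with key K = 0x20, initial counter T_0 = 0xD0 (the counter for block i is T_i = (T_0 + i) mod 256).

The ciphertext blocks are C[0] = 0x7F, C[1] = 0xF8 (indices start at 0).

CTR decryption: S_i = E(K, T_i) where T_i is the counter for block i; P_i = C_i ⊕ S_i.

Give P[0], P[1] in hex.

P[0] = 0xA4, P[1] = 0x24

P[0]: T = 0xD0, S = E(K, T) = 0xDB; 0x7F ⊕ 0xDB = 0xA4.
P[1]: T = 0xD1, S = E(K, T) = 0xDC; 0xF8 ⊕ 0xDC = 0x24.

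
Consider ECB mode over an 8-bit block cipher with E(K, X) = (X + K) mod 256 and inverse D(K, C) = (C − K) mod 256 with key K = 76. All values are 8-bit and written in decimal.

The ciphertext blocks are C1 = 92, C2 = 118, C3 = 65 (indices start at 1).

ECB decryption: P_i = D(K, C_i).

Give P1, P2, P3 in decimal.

P1: D(K, 92) = 16.
P2: D(K, 118) = 42.
P3: D(K, 65) = 245.

P1 = 16, P2 = 42, P3 = 245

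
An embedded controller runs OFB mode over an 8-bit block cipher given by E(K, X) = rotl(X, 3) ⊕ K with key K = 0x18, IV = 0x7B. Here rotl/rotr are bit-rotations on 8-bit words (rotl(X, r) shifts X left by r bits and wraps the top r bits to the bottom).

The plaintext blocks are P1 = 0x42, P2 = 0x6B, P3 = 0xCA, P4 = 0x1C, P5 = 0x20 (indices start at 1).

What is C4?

C4 = 0x45

OFB encryption: S_i = E(K, S_{i−1}) with S_{0} = IV; C_i = P_i ⊕ S_i.
C1: S = E(K, 0x7B) = 0xC3; 0x42 ⊕ 0xC3 = 0x81.
C2: S = E(K, 0xC3) = 0x06; 0x6B ⊕ 0x06 = 0x6D.
C3: S = E(K, 0x06) = 0x28; 0xCA ⊕ 0x28 = 0xE2.
C4: S = E(K, 0x28) = 0x59; 0x1C ⊕ 0x59 = 0x45.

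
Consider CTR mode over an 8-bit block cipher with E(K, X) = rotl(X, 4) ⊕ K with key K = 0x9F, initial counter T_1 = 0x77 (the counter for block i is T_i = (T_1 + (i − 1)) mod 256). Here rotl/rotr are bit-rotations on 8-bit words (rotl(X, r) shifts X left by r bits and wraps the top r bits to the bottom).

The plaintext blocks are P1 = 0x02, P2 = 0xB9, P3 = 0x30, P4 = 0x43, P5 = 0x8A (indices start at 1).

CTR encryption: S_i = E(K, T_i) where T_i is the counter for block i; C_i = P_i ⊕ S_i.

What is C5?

C5 = 0xA2

C1: T = 0x77, S = E(K, T) = 0xE8; 0x02 ⊕ 0xE8 = 0xEA.
C2: T = 0x78, S = E(K, T) = 0x18; 0xB9 ⊕ 0x18 = 0xA1.
C3: T = 0x79, S = E(K, T) = 0x08; 0x30 ⊕ 0x08 = 0x38.
C4: T = 0x7A, S = E(K, T) = 0x38; 0x43 ⊕ 0x38 = 0x7B.
C5: T = 0x7B, S = E(K, T) = 0x28; 0x8A ⊕ 0x28 = 0xA2.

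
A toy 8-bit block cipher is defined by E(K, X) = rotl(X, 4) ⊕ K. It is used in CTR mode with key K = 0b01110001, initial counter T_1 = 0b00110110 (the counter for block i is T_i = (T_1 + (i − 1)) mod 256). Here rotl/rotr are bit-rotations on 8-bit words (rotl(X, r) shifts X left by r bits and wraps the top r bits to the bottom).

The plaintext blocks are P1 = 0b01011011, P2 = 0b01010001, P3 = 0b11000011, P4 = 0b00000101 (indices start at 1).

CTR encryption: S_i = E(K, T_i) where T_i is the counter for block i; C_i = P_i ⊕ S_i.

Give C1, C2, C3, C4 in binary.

C1 = 0b01001001, C2 = 0b01010011, C3 = 0b00110001, C4 = 0b11100111

C1: T = 0b00110110, S = E(K, T) = 0b00010010; 0b01011011 ⊕ 0b00010010 = 0b01001001.
C2: T = 0b00110111, S = E(K, T) = 0b00000010; 0b01010001 ⊕ 0b00000010 = 0b01010011.
C3: T = 0b00111000, S = E(K, T) = 0b11110010; 0b11000011 ⊕ 0b11110010 = 0b00110001.
C4: T = 0b00111001, S = E(K, T) = 0b11100010; 0b00000101 ⊕ 0b11100010 = 0b11100111.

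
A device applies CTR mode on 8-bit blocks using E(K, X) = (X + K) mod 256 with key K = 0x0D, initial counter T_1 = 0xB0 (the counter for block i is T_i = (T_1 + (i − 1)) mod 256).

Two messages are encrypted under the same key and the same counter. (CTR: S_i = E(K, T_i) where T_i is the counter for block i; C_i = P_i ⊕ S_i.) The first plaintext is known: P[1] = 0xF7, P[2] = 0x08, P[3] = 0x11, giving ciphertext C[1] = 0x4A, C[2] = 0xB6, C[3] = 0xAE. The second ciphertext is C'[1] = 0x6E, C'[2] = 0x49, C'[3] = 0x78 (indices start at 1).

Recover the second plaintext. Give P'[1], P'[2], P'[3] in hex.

P'[1] = 0xD3, P'[2] = 0xF7, P'[3] = 0xC7

In CTR with a reused counter, both messages share the same keystream S_i, so C_i ⊕ C'_i = P_i ⊕ P'_i and thus P'_i = P_i ⊕ C_i ⊕ C'_i.
P'[1]: 0xF7 ⊕ 0x4A ⊕ 0x6E = 0xD3.
P'[2]: 0x08 ⊕ 0xB6 ⊕ 0x49 = 0xF7.
P'[3]: 0x11 ⊕ 0xAE ⊕ 0x78 = 0xC7.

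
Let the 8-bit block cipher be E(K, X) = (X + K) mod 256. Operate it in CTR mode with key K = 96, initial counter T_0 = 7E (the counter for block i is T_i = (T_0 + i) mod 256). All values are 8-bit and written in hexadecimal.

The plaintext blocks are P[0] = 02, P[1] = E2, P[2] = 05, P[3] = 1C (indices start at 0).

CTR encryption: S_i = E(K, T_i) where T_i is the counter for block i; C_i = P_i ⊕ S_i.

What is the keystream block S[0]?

14

C[0]: T = 7E, S = E(K, T) = 14; 02 ⊕ 14 = 16.
So S[0] = 14.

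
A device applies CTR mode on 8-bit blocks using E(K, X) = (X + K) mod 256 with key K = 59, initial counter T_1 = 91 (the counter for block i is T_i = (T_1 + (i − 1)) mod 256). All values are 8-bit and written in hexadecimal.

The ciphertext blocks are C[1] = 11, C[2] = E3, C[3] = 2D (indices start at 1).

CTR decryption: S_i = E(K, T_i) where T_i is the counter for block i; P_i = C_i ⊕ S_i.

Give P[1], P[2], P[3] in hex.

P[1] = FB, P[2] = 08, P[3] = C1

P[1]: T = 91, S = E(K, T) = EA; 11 ⊕ EA = FB.
P[2]: T = 92, S = E(K, T) = EB; E3 ⊕ EB = 08.
P[3]: T = 93, S = E(K, T) = EC; 2D ⊕ EC = C1.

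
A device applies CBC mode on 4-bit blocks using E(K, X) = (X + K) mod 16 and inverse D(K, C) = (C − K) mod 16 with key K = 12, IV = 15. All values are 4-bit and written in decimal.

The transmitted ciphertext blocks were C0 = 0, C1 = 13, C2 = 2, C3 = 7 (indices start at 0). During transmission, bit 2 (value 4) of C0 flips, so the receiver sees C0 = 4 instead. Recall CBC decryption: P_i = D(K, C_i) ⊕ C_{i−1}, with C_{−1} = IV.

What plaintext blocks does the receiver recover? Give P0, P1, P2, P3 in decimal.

Only C0 changed, to 4. In CBC, a change in C_i garbles P_i and flips the same bit in P_{i+1}. Decrypting the received ciphertext:
P0: D(K, 4) = 8; 8 ⊕ 15 = 7.
P1: D(K, 13) = 1; 1 ⊕ 4 = 5.
P2: D(K, 2) = 6; 6 ⊕ 13 = 11.
P3: D(K, 7) = 11; 11 ⊕ 2 = 9.
Blocks that differ from the original plaintext: P0, P1.

P0 = 7, P1 = 5, P2 = 11, P3 = 9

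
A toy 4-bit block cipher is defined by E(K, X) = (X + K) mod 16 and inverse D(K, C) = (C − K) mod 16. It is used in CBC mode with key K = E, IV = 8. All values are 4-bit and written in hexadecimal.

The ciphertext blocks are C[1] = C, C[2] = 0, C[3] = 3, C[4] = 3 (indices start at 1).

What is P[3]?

CBC decryption: P_i = D(K, C_i) ⊕ C_{i−1}, with C_{0} = IV.
P[3]: D(K, 3) = 5; 5 ⊕ 0 = 5.

P[3] = 5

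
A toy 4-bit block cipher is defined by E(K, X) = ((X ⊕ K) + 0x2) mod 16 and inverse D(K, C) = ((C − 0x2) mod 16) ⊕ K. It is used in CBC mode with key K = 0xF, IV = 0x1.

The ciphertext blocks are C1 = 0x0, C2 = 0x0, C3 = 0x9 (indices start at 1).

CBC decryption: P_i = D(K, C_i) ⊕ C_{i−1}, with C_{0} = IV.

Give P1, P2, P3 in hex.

P1 = 0x0, P2 = 0x1, P3 = 0x8

P1: D(K, 0x0) = 0x1; 0x1 ⊕ 0x1 = 0x0.
P2: D(K, 0x0) = 0x1; 0x1 ⊕ 0x0 = 0x1.
P3: D(K, 0x9) = 0x8; 0x8 ⊕ 0x0 = 0x8.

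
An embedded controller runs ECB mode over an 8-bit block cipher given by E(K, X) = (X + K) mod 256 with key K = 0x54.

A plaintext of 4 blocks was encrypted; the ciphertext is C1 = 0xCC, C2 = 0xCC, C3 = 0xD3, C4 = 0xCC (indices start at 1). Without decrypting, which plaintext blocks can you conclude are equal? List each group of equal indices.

ECB encrypts each block independently with the same key, so equal ciphertext blocks imply equal plaintext blocks.
C1 = C2 = C4 = 0xCC, so P1 = P2 = P4.

P1 = P2 = P4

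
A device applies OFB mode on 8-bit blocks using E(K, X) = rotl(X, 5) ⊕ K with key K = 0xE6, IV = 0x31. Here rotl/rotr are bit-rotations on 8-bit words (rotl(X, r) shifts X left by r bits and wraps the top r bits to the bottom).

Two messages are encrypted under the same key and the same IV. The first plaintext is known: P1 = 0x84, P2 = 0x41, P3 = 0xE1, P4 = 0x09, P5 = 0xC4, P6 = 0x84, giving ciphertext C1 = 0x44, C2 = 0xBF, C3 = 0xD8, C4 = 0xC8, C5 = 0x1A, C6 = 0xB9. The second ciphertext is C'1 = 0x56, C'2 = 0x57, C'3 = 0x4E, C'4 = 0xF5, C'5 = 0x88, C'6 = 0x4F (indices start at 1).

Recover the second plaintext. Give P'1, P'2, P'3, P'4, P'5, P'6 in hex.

In OFB with a reused IV, both messages share the same keystream S_i, so C_i ⊕ C'_i = P_i ⊕ P'_i and thus P'_i = P_i ⊕ C_i ⊕ C'_i.
P'1: 0x84 ⊕ 0x44 ⊕ 0x56 = 0x96.
P'2: 0x41 ⊕ 0xBF ⊕ 0x57 = 0xA9.
P'3: 0xE1 ⊕ 0xD8 ⊕ 0x4E = 0x77.
P'4: 0x09 ⊕ 0xC8 ⊕ 0xF5 = 0x34.
P'5: 0xC4 ⊕ 0x1A ⊕ 0x88 = 0x56.
P'6: 0x84 ⊕ 0xB9 ⊕ 0x4F = 0x72.

P'1 = 0x96, P'2 = 0xA9, P'3 = 0x77, P'4 = 0x34, P'5 = 0x56, P'6 = 0x72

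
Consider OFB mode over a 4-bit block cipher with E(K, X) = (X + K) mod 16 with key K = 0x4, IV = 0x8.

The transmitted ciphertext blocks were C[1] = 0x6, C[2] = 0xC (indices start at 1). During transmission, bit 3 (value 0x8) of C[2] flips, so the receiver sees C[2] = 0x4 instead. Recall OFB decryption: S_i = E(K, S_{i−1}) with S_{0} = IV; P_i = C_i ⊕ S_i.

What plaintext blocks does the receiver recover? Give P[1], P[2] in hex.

Only C[2] changed, to 0x4. In OFB, a change in C_i flips the same bit in P_i only; the keystream is unaffected. Decrypting the received ciphertext:
P[1]: S = E(K, 0x8) = 0xC; 0x6 ⊕ 0xC = 0xA.
P[2]: S = E(K, 0xC) = 0x0; 0x4 ⊕ 0x0 = 0x4.
Blocks that differ from the original plaintext: P[2].

P[1] = 0xA, P[2] = 0x4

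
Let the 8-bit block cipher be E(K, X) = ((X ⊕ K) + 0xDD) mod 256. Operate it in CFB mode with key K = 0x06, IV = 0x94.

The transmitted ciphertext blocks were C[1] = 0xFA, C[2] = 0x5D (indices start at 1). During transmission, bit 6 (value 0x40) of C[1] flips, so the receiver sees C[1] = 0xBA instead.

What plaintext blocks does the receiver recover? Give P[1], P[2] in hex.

P[1] = 0xD5, P[2] = 0xC4

CFB decryption: P_i = C_i ⊕ E(K, C_{i−1}), with C_{0} = IV.
Only C[1] changed, to 0xBA. In CFB, a change in C_i flips the same bit in P_i and garbles P_{i+1}. Decrypting the received ciphertext:
P[1]: E(K, 0x94) = 0x6F; 0xBA ⊕ 0x6F = 0xD5.
P[2]: E(K, 0xBA) = 0x99; 0x5D ⊕ 0x99 = 0xC4.
Blocks that differ from the original plaintext: P[1], P[2].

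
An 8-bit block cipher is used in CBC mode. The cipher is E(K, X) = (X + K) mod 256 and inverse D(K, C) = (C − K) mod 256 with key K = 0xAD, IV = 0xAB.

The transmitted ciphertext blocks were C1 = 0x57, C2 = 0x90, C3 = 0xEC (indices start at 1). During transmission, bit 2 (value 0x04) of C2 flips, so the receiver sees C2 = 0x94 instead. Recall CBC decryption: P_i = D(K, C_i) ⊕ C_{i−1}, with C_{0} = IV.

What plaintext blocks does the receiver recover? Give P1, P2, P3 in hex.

P1 = 0x01, P2 = 0xB0, P3 = 0xAB

Only C2 changed, to 0x94. In CBC, a change in C_i garbles P_i and flips the same bit in P_{i+1}. Decrypting the received ciphertext:
P1: D(K, 0x57) = 0xAA; 0xAA ⊕ 0xAB = 0x01.
P2: D(K, 0x94) = 0xE7; 0xE7 ⊕ 0x57 = 0xB0.
P3: D(K, 0xEC) = 0x3F; 0x3F ⊕ 0x94 = 0xAB.
Blocks that differ from the original plaintext: P2, P3.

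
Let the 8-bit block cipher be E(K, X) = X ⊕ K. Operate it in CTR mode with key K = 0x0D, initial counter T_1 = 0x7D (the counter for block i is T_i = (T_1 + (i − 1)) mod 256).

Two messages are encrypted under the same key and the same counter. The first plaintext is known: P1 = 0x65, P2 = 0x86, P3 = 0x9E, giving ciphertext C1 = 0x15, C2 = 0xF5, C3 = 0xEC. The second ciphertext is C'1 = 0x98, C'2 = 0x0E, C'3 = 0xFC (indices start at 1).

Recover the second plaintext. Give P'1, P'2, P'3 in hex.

P'1 = 0xE8, P'2 = 0x7D, P'3 = 0x8E

In CTR with a reused counter, both messages share the same keystream S_i, so C_i ⊕ C'_i = P_i ⊕ P'_i and thus P'_i = P_i ⊕ C_i ⊕ C'_i.
P'1: 0x65 ⊕ 0x15 ⊕ 0x98 = 0xE8.
P'2: 0x86 ⊕ 0xF5 ⊕ 0x0E = 0x7D.
P'3: 0x9E ⊕ 0xEC ⊕ 0xFC = 0x8E.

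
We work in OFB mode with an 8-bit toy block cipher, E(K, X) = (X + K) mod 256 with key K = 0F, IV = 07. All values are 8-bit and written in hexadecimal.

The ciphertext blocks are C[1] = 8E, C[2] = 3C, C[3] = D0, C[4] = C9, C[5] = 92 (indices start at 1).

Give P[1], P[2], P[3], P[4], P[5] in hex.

OFB decryption: S_i = E(K, S_{i−1}) with S_{0} = IV; P_i = C_i ⊕ S_i.
P[1]: S = E(K, 07) = 16; 8E ⊕ 16 = 98.
P[2]: S = E(K, 16) = 25; 3C ⊕ 25 = 19.
P[3]: S = E(K, 25) = 34; D0 ⊕ 34 = E4.
P[4]: S = E(K, 34) = 43; C9 ⊕ 43 = 8A.
P[5]: S = E(K, 43) = 52; 92 ⊕ 52 = C0.

P[1] = 98, P[2] = 19, P[3] = E4, P[4] = 8A, P[5] = C0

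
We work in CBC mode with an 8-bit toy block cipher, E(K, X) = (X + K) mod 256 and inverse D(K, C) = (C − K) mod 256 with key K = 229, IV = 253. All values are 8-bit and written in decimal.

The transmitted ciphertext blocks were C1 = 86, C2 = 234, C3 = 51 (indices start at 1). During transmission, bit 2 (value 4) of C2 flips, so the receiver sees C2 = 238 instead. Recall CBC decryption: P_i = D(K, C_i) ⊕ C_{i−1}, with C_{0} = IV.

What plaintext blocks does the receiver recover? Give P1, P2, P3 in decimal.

Only C2 changed, to 238. In CBC, a change in C_i garbles P_i and flips the same bit in P_{i+1}. Decrypting the received ciphertext:
P1: D(K, 86) = 113; 113 ⊕ 253 = 140.
P2: D(K, 238) = 9; 9 ⊕ 86 = 95.
P3: D(K, 51) = 78; 78 ⊕ 238 = 160.
Blocks that differ from the original plaintext: P2, P3.

P1 = 140, P2 = 95, P3 = 160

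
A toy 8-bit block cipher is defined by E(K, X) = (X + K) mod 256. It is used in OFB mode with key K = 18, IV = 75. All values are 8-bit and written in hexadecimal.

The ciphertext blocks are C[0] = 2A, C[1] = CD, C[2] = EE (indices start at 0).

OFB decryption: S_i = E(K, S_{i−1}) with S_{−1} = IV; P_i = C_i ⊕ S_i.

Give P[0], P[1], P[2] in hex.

P[0] = A7, P[1] = 68, P[2] = 53

P[0]: S = E(K, 75) = 8D; 2A ⊕ 8D = A7.
P[1]: S = E(K, 8D) = A5; CD ⊕ A5 = 68.
P[2]: S = E(K, A5) = BD; EE ⊕ BD = 53.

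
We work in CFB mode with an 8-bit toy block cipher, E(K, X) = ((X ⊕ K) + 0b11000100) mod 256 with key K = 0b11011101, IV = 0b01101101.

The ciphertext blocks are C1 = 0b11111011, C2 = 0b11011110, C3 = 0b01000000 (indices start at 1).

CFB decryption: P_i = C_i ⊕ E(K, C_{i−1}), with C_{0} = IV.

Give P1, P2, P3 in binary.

P1: E(K, 0b01101101) = 0b01110100; 0b11111011 ⊕ 0b01110100 = 0b10001111.
P2: E(K, 0b11111011) = 0b11101010; 0b11011110 ⊕ 0b11101010 = 0b00110100.
P3: E(K, 0b11011110) = 0b11000111; 0b01000000 ⊕ 0b11000111 = 0b10000111.

P1 = 0b10001111, P2 = 0b00110100, P3 = 0b10000111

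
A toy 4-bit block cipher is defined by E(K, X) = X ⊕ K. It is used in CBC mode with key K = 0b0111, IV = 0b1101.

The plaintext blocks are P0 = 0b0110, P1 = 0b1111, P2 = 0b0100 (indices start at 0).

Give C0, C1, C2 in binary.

CBC encryption: C_i = E(K, P_i ⊕ C_{i−1}), with C_{−1} = IV.
C0: P0 ⊕ 0b1101 = 0b1011; E(K, 0b1011) = 0b1100.
C1: P1 ⊕ 0b1100 = 0b0011; E(K, 0b0011) = 0b0100.
C2: P2 ⊕ 0b0100 = 0b0000; E(K, 0b0000) = 0b0111.

C0 = 0b1100, C1 = 0b0100, C2 = 0b0111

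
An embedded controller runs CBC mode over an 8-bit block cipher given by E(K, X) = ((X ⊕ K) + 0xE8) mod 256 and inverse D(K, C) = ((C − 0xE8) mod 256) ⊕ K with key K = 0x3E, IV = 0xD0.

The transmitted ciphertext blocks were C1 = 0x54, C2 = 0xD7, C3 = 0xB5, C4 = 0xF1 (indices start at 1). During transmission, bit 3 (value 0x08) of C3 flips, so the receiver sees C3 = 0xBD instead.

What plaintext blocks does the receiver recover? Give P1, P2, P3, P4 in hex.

CBC decryption: P_i = D(K, C_i) ⊕ C_{i−1}, with C_{0} = IV.
Only C3 changed, to 0xBD. In CBC, a change in C_i garbles P_i and flips the same bit in P_{i+1}. Decrypting the received ciphertext:
P1: D(K, 0x54) = 0x52; 0x52 ⊕ 0xD0 = 0x82.
P2: D(K, 0xD7) = 0xD1; 0xD1 ⊕ 0x54 = 0x85.
P3: D(K, 0xBD) = 0xEB; 0xEB ⊕ 0xD7 = 0x3C.
P4: D(K, 0xF1) = 0x37; 0x37 ⊕ 0xBD = 0x8A.
Blocks that differ from the original plaintext: P3, P4.

P1 = 0x82, P2 = 0x85, P3 = 0x3C, P4 = 0x8A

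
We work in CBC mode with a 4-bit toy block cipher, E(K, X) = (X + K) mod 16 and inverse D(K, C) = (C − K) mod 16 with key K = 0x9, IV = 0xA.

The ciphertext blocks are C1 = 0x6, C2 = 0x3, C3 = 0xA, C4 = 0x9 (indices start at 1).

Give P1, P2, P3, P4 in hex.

P1 = 0x7, P2 = 0xC, P3 = 0x2, P4 = 0xA

CBC decryption: P_i = D(K, C_i) ⊕ C_{i−1}, with C_{0} = IV.
P1: D(K, 0x6) = 0xD; 0xD ⊕ 0xA = 0x7.
P2: D(K, 0x3) = 0xA; 0xA ⊕ 0x6 = 0xC.
P3: D(K, 0xA) = 0x1; 0x1 ⊕ 0x3 = 0x2.
P4: D(K, 0x9) = 0x0; 0x0 ⊕ 0xA = 0xA.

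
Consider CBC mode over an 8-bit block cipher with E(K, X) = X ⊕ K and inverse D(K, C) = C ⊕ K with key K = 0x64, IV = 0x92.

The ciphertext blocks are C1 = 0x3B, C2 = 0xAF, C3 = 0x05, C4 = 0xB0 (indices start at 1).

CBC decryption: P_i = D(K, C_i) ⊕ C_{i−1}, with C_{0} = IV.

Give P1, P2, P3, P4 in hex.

P1 = 0xCD, P2 = 0xF0, P3 = 0xCE, P4 = 0xD1

P1: D(K, 0x3B) = 0x5F; 0x5F ⊕ 0x92 = 0xCD.
P2: D(K, 0xAF) = 0xCB; 0xCB ⊕ 0x3B = 0xF0.
P3: D(K, 0x05) = 0x61; 0x61 ⊕ 0xAF = 0xCE.
P4: D(K, 0xB0) = 0xD4; 0xD4 ⊕ 0x05 = 0xD1.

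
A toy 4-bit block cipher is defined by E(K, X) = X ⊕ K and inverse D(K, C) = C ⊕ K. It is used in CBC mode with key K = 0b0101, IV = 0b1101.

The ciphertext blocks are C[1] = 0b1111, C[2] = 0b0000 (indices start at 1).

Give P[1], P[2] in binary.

CBC decryption: P_i = D(K, C_i) ⊕ C_{i−1}, with C_{0} = IV.
P[1]: D(K, 0b1111) = 0b1010; 0b1010 ⊕ 0b1101 = 0b0111.
P[2]: D(K, 0b0000) = 0b0101; 0b0101 ⊕ 0b1111 = 0b1010.

P[1] = 0b0111, P[2] = 0b1010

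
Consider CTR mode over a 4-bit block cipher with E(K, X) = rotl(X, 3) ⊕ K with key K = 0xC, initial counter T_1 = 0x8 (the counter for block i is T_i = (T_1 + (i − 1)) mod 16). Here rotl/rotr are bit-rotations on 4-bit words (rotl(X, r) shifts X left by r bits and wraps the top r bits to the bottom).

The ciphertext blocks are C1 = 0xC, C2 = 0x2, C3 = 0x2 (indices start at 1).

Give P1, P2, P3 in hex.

P1 = 0x4, P2 = 0x2, P3 = 0xB

CTR decryption: S_i = E(K, T_i) where T_i is the counter for block i; P_i = C_i ⊕ S_i.
P1: T = 0x8, S = E(K, T) = 0x8; 0xC ⊕ 0x8 = 0x4.
P2: T = 0x9, S = E(K, T) = 0x0; 0x2 ⊕ 0x0 = 0x2.
P3: T = 0xA, S = E(K, T) = 0x9; 0x2 ⊕ 0x9 = 0xB.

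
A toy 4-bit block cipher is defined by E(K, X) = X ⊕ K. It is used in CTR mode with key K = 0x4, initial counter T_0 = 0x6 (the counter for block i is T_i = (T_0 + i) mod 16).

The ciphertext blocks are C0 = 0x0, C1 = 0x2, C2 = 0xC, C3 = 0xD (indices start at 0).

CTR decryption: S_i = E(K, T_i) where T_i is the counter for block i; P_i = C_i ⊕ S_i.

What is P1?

P1 = 0x1

P1: T = 0x7, S = E(K, T) = 0x3; 0x2 ⊕ 0x3 = 0x1.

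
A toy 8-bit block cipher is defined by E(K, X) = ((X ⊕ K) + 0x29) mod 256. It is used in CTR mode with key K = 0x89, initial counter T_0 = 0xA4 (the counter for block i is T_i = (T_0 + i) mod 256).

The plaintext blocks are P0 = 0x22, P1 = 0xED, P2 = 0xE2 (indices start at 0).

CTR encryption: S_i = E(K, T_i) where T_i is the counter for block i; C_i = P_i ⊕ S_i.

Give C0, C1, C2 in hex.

C0 = 0x74, C1 = 0xB8, C2 = 0xBA

C0: T = 0xA4, S = E(K, T) = 0x56; 0x22 ⊕ 0x56 = 0x74.
C1: T = 0xA5, S = E(K, T) = 0x55; 0xED ⊕ 0x55 = 0xB8.
C2: T = 0xA6, S = E(K, T) = 0x58; 0xE2 ⊕ 0x58 = 0xBA.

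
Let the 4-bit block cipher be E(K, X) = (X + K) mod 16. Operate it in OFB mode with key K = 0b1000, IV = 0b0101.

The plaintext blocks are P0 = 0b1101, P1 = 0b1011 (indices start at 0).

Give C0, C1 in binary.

OFB encryption: S_i = E(K, S_{i−1}) with S_{−1} = IV; C_i = P_i ⊕ S_i.
C0: S = E(K, 0b0101) = 0b1101; 0b1101 ⊕ 0b1101 = 0b0000.
C1: S = E(K, 0b1101) = 0b0101; 0b1011 ⊕ 0b0101 = 0b1110.

C0 = 0b0000, C1 = 0b1110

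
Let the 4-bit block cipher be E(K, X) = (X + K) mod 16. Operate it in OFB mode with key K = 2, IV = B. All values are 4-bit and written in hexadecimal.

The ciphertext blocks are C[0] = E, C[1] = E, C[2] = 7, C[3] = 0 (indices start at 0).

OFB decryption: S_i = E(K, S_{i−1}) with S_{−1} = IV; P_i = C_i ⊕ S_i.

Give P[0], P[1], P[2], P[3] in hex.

P[0]: S = E(K, B) = D; E ⊕ D = 3.
P[1]: S = E(K, D) = F; E ⊕ F = 1.
P[2]: S = E(K, F) = 1; 7 ⊕ 1 = 6.
P[3]: S = E(K, 1) = 3; 0 ⊕ 3 = 3.

P[0] = 3, P[1] = 1, P[2] = 6, P[3] = 3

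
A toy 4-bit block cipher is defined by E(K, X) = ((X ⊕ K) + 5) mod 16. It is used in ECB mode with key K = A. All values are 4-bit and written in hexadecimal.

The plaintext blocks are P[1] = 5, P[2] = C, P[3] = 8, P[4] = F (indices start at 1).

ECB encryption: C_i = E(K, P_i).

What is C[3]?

C[3] = 7

C[3]: E(K, 8) = 7.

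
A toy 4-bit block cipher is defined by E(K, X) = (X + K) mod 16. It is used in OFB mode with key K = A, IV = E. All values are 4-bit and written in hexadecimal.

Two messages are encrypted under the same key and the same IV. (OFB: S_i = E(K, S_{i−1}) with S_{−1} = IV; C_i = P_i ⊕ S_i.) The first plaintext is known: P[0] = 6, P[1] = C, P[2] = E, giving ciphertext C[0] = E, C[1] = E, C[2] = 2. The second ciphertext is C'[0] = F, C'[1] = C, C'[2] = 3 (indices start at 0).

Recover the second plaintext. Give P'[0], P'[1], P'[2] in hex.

P'[0] = 7, P'[1] = E, P'[2] = F

In OFB with a reused IV, both messages share the same keystream S_i, so C_i ⊕ C'_i = P_i ⊕ P'_i and thus P'_i = P_i ⊕ C_i ⊕ C'_i.
P'[0]: 6 ⊕ E ⊕ F = 7.
P'[1]: C ⊕ E ⊕ C = E.
P'[2]: E ⊕ 2 ⊕ 3 = F.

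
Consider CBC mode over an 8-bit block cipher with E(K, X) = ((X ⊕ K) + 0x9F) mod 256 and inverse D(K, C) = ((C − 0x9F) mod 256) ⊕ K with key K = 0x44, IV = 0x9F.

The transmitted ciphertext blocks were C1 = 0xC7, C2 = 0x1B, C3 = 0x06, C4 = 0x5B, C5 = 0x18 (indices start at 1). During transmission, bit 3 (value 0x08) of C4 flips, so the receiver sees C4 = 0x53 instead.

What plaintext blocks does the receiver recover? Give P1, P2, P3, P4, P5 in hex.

CBC decryption: P_i = D(K, C_i) ⊕ C_{i−1}, with C_{0} = IV.
Only C4 changed, to 0x53. In CBC, a change in C_i garbles P_i and flips the same bit in P_{i+1}. Decrypting the received ciphertext:
P1: D(K, 0xC7) = 0x6C; 0x6C ⊕ 0x9F = 0xF3.
P2: D(K, 0x1B) = 0x38; 0x38 ⊕ 0xC7 = 0xFF.
P3: D(K, 0x06) = 0x23; 0x23 ⊕ 0x1B = 0x38.
P4: D(K, 0x53) = 0xF0; 0xF0 ⊕ 0x06 = 0xF6.
P5: D(K, 0x18) = 0x3D; 0x3D ⊕ 0x53 = 0x6E.
Blocks that differ from the original plaintext: P4, P5.

P1 = 0xF3, P2 = 0xFF, P3 = 0x38, P4 = 0xF6, P5 = 0x6E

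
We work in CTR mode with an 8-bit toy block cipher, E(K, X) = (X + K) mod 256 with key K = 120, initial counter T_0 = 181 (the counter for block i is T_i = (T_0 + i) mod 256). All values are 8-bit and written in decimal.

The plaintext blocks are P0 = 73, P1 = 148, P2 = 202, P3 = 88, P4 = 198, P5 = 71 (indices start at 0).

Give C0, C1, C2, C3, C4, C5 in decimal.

CTR encryption: S_i = E(K, T_i) where T_i is the counter for block i; C_i = P_i ⊕ S_i.
C0: T = 181, S = E(K, T) = 45; 73 ⊕ 45 = 100.
C1: T = 182, S = E(K, T) = 46; 148 ⊕ 46 = 186.
C2: T = 183, S = E(K, T) = 47; 202 ⊕ 47 = 229.
C3: T = 184, S = E(K, T) = 48; 88 ⊕ 48 = 104.
C4: T = 185, S = E(K, T) = 49; 198 ⊕ 49 = 247.
C5: T = 186, S = E(K, T) = 50; 71 ⊕ 50 = 117.

C0 = 100, C1 = 186, C2 = 229, C3 = 104, C4 = 247, C5 = 117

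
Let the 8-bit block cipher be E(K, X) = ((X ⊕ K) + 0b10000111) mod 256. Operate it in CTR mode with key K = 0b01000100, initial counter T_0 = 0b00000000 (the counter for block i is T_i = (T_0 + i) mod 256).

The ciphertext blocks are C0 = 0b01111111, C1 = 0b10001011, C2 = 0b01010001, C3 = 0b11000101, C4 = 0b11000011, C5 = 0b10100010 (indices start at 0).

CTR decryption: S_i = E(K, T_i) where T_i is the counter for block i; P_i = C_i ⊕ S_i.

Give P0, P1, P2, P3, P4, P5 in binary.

P0: T = 0b00000000, S = E(K, T) = 0b11001011; 0b01111111 ⊕ 0b11001011 = 0b10110100.
P1: T = 0b00000001, S = E(K, T) = 0b11001100; 0b10001011 ⊕ 0b11001100 = 0b01000111.
P2: T = 0b00000010, S = E(K, T) = 0b11001101; 0b01010001 ⊕ 0b11001101 = 0b10011100.
P3: T = 0b00000011, S = E(K, T) = 0b11001110; 0b11000101 ⊕ 0b11001110 = 0b00001011.
P4: T = 0b00000100, S = E(K, T) = 0b11000111; 0b11000011 ⊕ 0b11000111 = 0b00000100.
P5: T = 0b00000101, S = E(K, T) = 0b11001000; 0b10100010 ⊕ 0b11001000 = 0b01101010.

P0 = 0b10110100, P1 = 0b01000111, P2 = 0b10011100, P3 = 0b00001011, P4 = 0b00000100, P5 = 0b01101010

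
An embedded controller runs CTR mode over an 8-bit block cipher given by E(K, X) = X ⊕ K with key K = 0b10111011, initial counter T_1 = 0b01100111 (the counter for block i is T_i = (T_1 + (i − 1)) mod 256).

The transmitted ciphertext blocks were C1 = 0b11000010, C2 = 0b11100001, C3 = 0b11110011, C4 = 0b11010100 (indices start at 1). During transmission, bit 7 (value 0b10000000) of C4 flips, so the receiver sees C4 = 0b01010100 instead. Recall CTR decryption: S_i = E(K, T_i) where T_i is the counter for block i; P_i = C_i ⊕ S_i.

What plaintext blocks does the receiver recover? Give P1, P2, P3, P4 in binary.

Only C4 changed, to 0b01010100. In CTR, a change in C_i flips the same bit in P_i only; the keystream is unaffected. Decrypting the received ciphertext:
P1: T = 0b01100111, S = E(K, T) = 0b11011100; 0b11000010 ⊕ 0b11011100 = 0b00011110.
P2: T = 0b01101000, S = E(K, T) = 0b11010011; 0b11100001 ⊕ 0b11010011 = 0b00110010.
P3: T = 0b01101001, S = E(K, T) = 0b11010010; 0b11110011 ⊕ 0b11010010 = 0b00100001.
P4: T = 0b01101010, S = E(K, T) = 0b11010001; 0b01010100 ⊕ 0b11010001 = 0b10000101.
Blocks that differ from the original plaintext: P4.

P1 = 0b00011110, P2 = 0b00110010, P3 = 0b00100001, P4 = 0b10000101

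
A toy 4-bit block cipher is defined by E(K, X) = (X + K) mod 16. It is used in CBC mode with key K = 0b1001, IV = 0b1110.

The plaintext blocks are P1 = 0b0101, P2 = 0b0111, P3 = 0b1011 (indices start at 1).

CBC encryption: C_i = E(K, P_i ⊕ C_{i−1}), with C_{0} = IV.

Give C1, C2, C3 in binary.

C1 = 0b0100, C2 = 0b1100, C3 = 0b0000

C1: P1 ⊕ 0b1110 = 0b1011; E(K, 0b1011) = 0b0100.
C2: P2 ⊕ 0b0100 = 0b0011; E(K, 0b0011) = 0b1100.
C3: P3 ⊕ 0b1100 = 0b0111; E(K, 0b0111) = 0b0000.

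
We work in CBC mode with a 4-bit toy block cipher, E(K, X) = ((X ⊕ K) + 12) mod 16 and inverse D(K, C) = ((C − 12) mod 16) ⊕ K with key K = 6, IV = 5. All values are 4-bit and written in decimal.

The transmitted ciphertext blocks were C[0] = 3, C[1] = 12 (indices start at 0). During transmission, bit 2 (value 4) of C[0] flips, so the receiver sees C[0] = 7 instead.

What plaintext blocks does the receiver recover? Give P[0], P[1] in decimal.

P[0] = 8, P[1] = 1

CBC decryption: P_i = D(K, C_i) ⊕ C_{i−1}, with C_{−1} = IV.
Only C[0] changed, to 7. In CBC, a change in C_i garbles P_i and flips the same bit in P_{i+1}. Decrypting the received ciphertext:
P[0]: D(K, 7) = 13; 13 ⊕ 5 = 8.
P[1]: D(K, 12) = 6; 6 ⊕ 7 = 1.
Blocks that differ from the original plaintext: P[0], P[1].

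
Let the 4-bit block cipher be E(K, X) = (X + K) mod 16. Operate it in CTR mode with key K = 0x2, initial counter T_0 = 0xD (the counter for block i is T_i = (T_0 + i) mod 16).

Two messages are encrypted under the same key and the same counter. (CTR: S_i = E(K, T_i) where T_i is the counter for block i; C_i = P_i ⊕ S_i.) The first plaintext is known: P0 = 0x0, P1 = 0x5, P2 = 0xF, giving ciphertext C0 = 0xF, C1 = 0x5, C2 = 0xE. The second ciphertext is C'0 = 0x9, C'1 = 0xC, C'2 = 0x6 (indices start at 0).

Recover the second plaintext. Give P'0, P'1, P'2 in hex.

In CTR with a reused counter, both messages share the same keystream S_i, so C_i ⊕ C'_i = P_i ⊕ P'_i and thus P'_i = P_i ⊕ C_i ⊕ C'_i.
P'0: 0x0 ⊕ 0xF ⊕ 0x9 = 0x6.
P'1: 0x5 ⊕ 0x5 ⊕ 0xC = 0xC.
P'2: 0xF ⊕ 0xE ⊕ 0x6 = 0x7.

P'0 = 0x6, P'1 = 0xC, P'2 = 0x7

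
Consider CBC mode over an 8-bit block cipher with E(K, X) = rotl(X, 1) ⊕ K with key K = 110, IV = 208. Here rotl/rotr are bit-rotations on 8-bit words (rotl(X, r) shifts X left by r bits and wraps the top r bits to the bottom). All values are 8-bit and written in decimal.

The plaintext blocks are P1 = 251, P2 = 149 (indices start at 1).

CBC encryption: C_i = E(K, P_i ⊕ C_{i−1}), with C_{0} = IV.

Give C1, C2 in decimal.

C1 = 56, C2 = 53

C1: P1 ⊕ 208 = 43; E(K, 43) = 56.
C2: P2 ⊕ 56 = 173; E(K, 173) = 53.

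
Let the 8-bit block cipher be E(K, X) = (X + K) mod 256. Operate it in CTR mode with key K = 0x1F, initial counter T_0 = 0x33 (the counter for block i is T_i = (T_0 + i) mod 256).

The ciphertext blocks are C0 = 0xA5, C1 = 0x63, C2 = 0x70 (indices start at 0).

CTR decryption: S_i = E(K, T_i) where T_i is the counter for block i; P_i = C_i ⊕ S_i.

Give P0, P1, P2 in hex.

P0: T = 0x33, S = E(K, T) = 0x52; 0xA5 ⊕ 0x52 = 0xF7.
P1: T = 0x34, S = E(K, T) = 0x53; 0x63 ⊕ 0x53 = 0x30.
P2: T = 0x35, S = E(K, T) = 0x54; 0x70 ⊕ 0x54 = 0x24.

P0 = 0xF7, P1 = 0x30, P2 = 0x24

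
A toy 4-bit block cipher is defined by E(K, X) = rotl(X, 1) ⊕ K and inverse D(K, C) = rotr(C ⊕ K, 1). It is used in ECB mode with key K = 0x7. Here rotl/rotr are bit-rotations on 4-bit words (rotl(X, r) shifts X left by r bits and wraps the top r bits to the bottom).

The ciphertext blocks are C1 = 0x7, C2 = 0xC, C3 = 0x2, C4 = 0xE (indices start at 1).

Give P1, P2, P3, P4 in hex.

P1 = 0x0, P2 = 0xD, P3 = 0xA, P4 = 0xC

ECB decryption: P_i = D(K, C_i).
P1: D(K, 0x7) = 0x0.
P2: D(K, 0xC) = 0xD.
P3: D(K, 0x2) = 0xA.
P4: D(K, 0xE) = 0xC.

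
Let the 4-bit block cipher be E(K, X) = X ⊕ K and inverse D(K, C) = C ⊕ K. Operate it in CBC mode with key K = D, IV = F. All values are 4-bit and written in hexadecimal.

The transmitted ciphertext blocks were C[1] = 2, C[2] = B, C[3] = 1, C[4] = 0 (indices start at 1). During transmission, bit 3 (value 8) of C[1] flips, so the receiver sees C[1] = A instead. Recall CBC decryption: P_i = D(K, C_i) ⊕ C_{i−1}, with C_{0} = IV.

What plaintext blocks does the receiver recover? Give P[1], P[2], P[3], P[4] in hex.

Only C[1] changed, to A. In CBC, a change in C_i garbles P_i and flips the same bit in P_{i+1}. Decrypting the received ciphertext:
P[1]: D(K, A) = 7; 7 ⊕ F = 8.
P[2]: D(K, B) = 6; 6 ⊕ A = C.
P[3]: D(K, 1) = C; C ⊕ B = 7.
P[4]: D(K, 0) = D; D ⊕ 1 = C.
Blocks that differ from the original plaintext: P[1], P[2].

P[1] = 8, P[2] = C, P[3] = 7, P[4] = C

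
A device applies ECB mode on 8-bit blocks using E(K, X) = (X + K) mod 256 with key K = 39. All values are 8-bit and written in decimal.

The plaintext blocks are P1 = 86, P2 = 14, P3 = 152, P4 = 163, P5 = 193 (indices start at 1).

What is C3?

C3 = 191

ECB encryption: C_i = E(K, P_i).
C3: E(K, 152) = 191.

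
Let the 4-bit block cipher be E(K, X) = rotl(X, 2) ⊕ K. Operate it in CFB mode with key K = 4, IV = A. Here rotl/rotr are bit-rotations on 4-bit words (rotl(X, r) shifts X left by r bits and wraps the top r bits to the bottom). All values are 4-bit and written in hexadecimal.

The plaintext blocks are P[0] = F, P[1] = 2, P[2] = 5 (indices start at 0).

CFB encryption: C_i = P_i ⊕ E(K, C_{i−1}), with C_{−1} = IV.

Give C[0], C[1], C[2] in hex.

C[0] = 1, C[1] = 2, C[2] = 9

C[0]: E(K, A) = E; F ⊕ E = 1.
C[1]: E(K, 1) = 0; 2 ⊕ 0 = 2.
C[2]: E(K, 2) = C; 5 ⊕ C = 9.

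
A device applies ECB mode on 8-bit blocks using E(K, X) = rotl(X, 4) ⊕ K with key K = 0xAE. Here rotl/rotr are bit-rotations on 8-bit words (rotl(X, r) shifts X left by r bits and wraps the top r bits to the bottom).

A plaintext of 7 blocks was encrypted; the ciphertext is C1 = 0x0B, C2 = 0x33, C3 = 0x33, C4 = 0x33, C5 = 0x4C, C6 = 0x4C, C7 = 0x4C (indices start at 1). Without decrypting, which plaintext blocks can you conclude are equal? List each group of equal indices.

ECB encrypts each block independently with the same key, so equal ciphertext blocks imply equal plaintext blocks.
C2 = C3 = C4 = 0x33, so P2 = P3 = P4.
C5 = C6 = C7 = 0x4C, so P5 = P6 = P7.

P2 = P3 = P4; P5 = P6 = P7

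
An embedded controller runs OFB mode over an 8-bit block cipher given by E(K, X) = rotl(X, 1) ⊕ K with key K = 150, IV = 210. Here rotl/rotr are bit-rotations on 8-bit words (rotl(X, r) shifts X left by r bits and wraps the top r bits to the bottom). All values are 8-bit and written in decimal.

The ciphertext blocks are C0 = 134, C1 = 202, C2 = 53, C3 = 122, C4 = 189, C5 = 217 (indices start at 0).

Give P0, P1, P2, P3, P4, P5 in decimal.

P0 = 181, P1 = 58, P2 = 66, P3 = 2, P4 = 219, P5 = 131

OFB decryption: S_i = E(K, S_{i−1}) with S_{−1} = IV; P_i = C_i ⊕ S_i.
P0: S = E(K, 210) = 51; 134 ⊕ 51 = 181.
P1: S = E(K, 51) = 240; 202 ⊕ 240 = 58.
P2: S = E(K, 240) = 119; 53 ⊕ 119 = 66.
P3: S = E(K, 119) = 120; 122 ⊕ 120 = 2.
P4: S = E(K, 120) = 102; 189 ⊕ 102 = 219.
P5: S = E(K, 102) = 90; 217 ⊕ 90 = 131.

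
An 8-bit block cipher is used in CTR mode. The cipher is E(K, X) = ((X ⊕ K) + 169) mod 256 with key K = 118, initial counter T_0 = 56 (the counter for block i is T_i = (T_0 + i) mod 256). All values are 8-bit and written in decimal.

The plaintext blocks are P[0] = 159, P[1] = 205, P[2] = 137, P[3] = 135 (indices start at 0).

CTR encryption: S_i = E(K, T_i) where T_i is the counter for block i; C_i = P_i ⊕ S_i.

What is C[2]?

C[2] = 124

C[0]: T = 56, S = E(K, T) = 247; 159 ⊕ 247 = 104.
C[1]: T = 57, S = E(K, T) = 248; 205 ⊕ 248 = 53.
C[2]: T = 58, S = E(K, T) = 245; 137 ⊕ 245 = 124.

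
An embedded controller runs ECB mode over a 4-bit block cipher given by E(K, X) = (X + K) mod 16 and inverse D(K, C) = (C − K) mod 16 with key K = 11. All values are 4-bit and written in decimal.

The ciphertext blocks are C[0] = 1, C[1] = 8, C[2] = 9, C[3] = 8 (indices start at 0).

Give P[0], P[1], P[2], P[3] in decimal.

ECB decryption: P_i = D(K, C_i).
P[0]: D(K, 1) = 6.
P[1]: D(K, 8) = 13.
P[2]: D(K, 9) = 14.
P[3]: D(K, 8) = 13.

P[0] = 6, P[1] = 13, P[2] = 14, P[3] = 13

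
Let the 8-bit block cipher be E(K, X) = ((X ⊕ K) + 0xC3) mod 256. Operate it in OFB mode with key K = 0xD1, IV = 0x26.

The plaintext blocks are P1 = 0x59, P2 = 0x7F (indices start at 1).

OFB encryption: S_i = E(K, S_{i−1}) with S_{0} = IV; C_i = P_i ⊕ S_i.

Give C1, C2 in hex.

C1: S = E(K, 0x26) = 0xBA; 0x59 ⊕ 0xBA = 0xE3.
C2: S = E(K, 0xBA) = 0x2E; 0x7F ⊕ 0x2E = 0x51.

C1 = 0xE3, C2 = 0x51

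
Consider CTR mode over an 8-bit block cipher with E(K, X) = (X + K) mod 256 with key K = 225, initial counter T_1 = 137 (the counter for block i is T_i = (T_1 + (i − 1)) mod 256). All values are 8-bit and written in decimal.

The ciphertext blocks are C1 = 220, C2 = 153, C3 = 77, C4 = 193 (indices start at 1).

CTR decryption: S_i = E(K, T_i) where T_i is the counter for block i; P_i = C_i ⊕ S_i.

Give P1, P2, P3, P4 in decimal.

P1 = 182, P2 = 242, P3 = 33, P4 = 172

P1: T = 137, S = E(K, T) = 106; 220 ⊕ 106 = 182.
P2: T = 138, S = E(K, T) = 107; 153 ⊕ 107 = 242.
P3: T = 139, S = E(K, T) = 108; 77 ⊕ 108 = 33.
P4: T = 140, S = E(K, T) = 109; 193 ⊕ 109 = 172.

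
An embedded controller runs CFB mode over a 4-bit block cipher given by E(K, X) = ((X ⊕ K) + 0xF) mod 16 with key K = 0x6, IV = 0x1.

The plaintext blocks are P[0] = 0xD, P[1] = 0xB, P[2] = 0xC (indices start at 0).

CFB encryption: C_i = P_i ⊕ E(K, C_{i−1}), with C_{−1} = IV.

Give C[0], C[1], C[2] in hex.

C[0]: E(K, 0x1) = 0x6; 0xD ⊕ 0x6 = 0xB.
C[1]: E(K, 0xB) = 0xC; 0xB ⊕ 0xC = 0x7.
C[2]: E(K, 0x7) = 0x0; 0xC ⊕ 0x0 = 0xC.

C[0] = 0xB, C[1] = 0x7, C[2] = 0xC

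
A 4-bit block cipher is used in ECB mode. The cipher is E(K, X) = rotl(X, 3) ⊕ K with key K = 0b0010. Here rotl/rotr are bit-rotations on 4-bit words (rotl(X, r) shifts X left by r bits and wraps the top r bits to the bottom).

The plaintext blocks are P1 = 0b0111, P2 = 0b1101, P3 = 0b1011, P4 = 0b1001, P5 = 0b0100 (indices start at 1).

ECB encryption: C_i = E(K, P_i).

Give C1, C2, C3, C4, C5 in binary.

C1 = 0b1001, C2 = 0b1100, C3 = 0b1111, C4 = 0b1110, C5 = 0b0000

C1: E(K, 0b0111) = 0b1001.
C2: E(K, 0b1101) = 0b1100.
C3: E(K, 0b1011) = 0b1111.
C4: E(K, 0b1001) = 0b1110.
C5: E(K, 0b0100) = 0b0000.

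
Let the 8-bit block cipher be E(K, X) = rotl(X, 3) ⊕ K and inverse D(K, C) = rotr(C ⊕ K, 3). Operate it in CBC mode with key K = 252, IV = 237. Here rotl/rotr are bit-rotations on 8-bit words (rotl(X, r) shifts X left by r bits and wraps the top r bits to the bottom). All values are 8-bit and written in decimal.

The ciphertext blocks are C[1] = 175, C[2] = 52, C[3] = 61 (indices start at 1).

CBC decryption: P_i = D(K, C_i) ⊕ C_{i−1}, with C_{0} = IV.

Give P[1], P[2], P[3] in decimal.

P[1]: D(K, 175) = 106; 106 ⊕ 237 = 135.
P[2]: D(K, 52) = 25; 25 ⊕ 175 = 182.
P[3]: D(K, 61) = 56; 56 ⊕ 52 = 12.

P[1] = 135, P[2] = 182, P[3] = 12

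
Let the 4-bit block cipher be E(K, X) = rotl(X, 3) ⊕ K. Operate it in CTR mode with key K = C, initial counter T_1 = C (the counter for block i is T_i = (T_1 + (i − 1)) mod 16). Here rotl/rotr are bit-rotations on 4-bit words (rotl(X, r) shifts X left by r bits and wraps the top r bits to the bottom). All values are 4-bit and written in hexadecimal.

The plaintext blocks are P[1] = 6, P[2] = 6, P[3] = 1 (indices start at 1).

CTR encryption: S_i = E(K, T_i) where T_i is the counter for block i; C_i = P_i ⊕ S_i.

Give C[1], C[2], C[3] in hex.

C[1] = C, C[2] = 4, C[3] = A

C[1]: T = C, S = E(K, T) = A; 6 ⊕ A = C.
C[2]: T = D, S = E(K, T) = 2; 6 ⊕ 2 = 4.
C[3]: T = E, S = E(K, T) = B; 1 ⊕ B = A.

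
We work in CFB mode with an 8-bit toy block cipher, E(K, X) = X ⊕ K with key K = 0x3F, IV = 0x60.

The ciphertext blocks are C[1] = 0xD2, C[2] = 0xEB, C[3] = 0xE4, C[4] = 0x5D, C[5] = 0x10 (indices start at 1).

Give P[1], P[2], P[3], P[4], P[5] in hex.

CFB decryption: P_i = C_i ⊕ E(K, C_{i−1}), with C_{0} = IV.
P[1]: E(K, 0x60) = 0x5F; 0xD2 ⊕ 0x5F = 0x8D.
P[2]: E(K, 0xD2) = 0xED; 0xEB ⊕ 0xED = 0x06.
P[3]: E(K, 0xEB) = 0xD4; 0xE4 ⊕ 0xD4 = 0x30.
P[4]: E(K, 0xE4) = 0xDB; 0x5D ⊕ 0xDB = 0x86.
P[5]: E(K, 0x5D) = 0x62; 0x10 ⊕ 0x62 = 0x72.

P[1] = 0x8D, P[2] = 0x06, P[3] = 0x30, P[4] = 0x86, P[5] = 0x72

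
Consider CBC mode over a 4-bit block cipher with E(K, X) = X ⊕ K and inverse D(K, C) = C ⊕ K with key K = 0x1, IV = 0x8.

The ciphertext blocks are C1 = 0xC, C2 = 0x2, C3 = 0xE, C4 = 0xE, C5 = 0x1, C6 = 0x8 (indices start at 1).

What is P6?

CBC decryption: P_i = D(K, C_i) ⊕ C_{i−1}, with C_{0} = IV.
P6: D(K, 0x8) = 0x9; 0x9 ⊕ 0x1 = 0x8.

P6 = 0x8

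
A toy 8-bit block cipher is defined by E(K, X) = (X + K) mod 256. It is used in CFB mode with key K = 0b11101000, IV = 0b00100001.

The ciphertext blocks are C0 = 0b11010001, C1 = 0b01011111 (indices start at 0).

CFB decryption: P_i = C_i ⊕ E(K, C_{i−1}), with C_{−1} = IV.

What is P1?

P1: E(K, 0b11010001) = 0b10111001; 0b01011111 ⊕ 0b10111001 = 0b11100110.

P1 = 0b11100110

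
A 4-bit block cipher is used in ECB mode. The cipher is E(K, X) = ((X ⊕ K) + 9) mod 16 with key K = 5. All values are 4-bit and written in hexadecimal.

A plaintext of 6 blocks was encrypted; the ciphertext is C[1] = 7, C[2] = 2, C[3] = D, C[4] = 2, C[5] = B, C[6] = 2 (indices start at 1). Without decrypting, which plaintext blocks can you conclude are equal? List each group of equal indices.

ECB encrypts each block independently with the same key, so equal ciphertext blocks imply equal plaintext blocks.
C[2] = C[4] = C[6] = 2, so P[2] = P[4] = P[6].

P[2] = P[4] = P[6]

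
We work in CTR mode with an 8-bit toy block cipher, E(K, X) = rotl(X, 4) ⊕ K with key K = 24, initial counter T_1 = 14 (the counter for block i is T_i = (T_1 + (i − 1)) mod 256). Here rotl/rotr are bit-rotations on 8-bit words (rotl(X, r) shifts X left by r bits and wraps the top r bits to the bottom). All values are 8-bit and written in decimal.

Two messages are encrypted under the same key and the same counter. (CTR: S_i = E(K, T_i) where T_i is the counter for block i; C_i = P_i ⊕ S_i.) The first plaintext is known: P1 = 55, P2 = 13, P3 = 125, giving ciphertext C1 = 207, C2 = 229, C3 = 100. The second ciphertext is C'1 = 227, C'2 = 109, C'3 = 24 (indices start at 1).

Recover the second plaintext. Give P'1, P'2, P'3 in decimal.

P'1 = 27, P'2 = 133, P'3 = 1

In CTR with a reused counter, both messages share the same keystream S_i, so C_i ⊕ C'_i = P_i ⊕ P'_i and thus P'_i = P_i ⊕ C_i ⊕ C'_i.
P'1: 55 ⊕ 207 ⊕ 227 = 27.
P'2: 13 ⊕ 229 ⊕ 109 = 133.
P'3: 125 ⊕ 100 ⊕ 24 = 1.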